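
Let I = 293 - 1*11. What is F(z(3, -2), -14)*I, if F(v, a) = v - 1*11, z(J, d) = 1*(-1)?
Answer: -3384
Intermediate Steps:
z(J, d) = -1
I = 282 (I = 293 - 11 = 282)
F(v, a) = -11 + v (F(v, a) = v - 11 = -11 + v)
F(z(3, -2), -14)*I = (-11 - 1)*282 = -12*282 = -3384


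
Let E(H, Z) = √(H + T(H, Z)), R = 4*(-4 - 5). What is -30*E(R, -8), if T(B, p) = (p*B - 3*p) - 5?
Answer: -30*√271 ≈ -493.86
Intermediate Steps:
T(B, p) = -5 - 3*p + B*p (T(B, p) = (B*p - 3*p) - 5 = (-3*p + B*p) - 5 = -5 - 3*p + B*p)
R = -36 (R = 4*(-9) = -36)
E(H, Z) = √(-5 + H - 3*Z + H*Z) (E(H, Z) = √(H + (-5 - 3*Z + H*Z)) = √(-5 + H - 3*Z + H*Z))
-30*E(R, -8) = -30*√(-5 - 36 - 3*(-8) - 36*(-8)) = -30*√(-5 - 36 + 24 + 288) = -30*√271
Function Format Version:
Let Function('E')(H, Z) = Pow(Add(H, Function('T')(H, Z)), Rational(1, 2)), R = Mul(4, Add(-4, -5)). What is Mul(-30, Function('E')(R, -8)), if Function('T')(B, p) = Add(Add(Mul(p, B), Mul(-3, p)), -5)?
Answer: Mul(-30, Pow(271, Rational(1, 2))) ≈ -493.86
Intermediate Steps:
Function('T')(B, p) = Add(-5, Mul(-3, p), Mul(B, p)) (Function('T')(B, p) = Add(Add(Mul(B, p), Mul(-3, p)), -5) = Add(Add(Mul(-3, p), Mul(B, p)), -5) = Add(-5, Mul(-3, p), Mul(B, p)))
R = -36 (R = Mul(4, -9) = -36)
Function('E')(H, Z) = Pow(Add(-5, H, Mul(-3, Z), Mul(H, Z)), Rational(1, 2)) (Function('E')(H, Z) = Pow(Add(H, Add(-5, Mul(-3, Z), Mul(H, Z))), Rational(1, 2)) = Pow(Add(-5, H, Mul(-3, Z), Mul(H, Z)), Rational(1, 2)))
Mul(-30, Function('E')(R, -8)) = Mul(-30, Pow(Add(-5, -36, Mul(-3, -8), Mul(-36, -8)), Rational(1, 2))) = Mul(-30, Pow(Add(-5, -36, 24, 288), Rational(1, 2))) = Mul(-30, Pow(271, Rational(1, 2)))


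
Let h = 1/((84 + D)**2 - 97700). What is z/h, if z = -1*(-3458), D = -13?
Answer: -320414822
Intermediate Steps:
h = -1/92659 (h = 1/((84 - 13)**2 - 97700) = 1/(71**2 - 97700) = 1/(5041 - 97700) = 1/(-92659) = -1/92659 ≈ -1.0792e-5)
z = 3458
z/h = 3458/(-1/92659) = 3458*(-92659) = -320414822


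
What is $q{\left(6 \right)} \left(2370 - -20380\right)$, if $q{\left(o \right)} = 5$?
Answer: $113750$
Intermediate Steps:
$q{\left(6 \right)} \left(2370 - -20380\right) = 5 \left(2370 - -20380\right) = 5 \left(2370 + 20380\right) = 5 \cdot 22750 = 113750$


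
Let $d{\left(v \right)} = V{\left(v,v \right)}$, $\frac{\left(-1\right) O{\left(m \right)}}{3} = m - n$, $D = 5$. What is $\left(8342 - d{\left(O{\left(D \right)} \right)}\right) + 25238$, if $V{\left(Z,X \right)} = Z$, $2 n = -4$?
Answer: $33601$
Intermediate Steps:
$n = -2$ ($n = \frac{1}{2} \left(-4\right) = -2$)
$O{\left(m \right)} = -6 - 3 m$ ($O{\left(m \right)} = - 3 \left(m - -2\right) = - 3 \left(m + 2\right) = - 3 \left(2 + m\right) = -6 - 3 m$)
$d{\left(v \right)} = v$
$\left(8342 - d{\left(O{\left(D \right)} \right)}\right) + 25238 = \left(8342 - \left(-6 - 15\right)\right) + 25238 = \left(8342 - -21\right) + 25238 = \left(8342 + 21\right) + 25238 = 8363 + 25238 = 33601$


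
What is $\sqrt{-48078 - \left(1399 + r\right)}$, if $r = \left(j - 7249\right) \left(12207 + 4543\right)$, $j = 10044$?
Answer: $3 i \sqrt{5207303} \approx 6845.9 i$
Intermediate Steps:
$r = 46816250$ ($r = \left(10044 - 7249\right) \left(12207 + 4543\right) = 2795 \cdot 16750 = 46816250$)
$\sqrt{-48078 - \left(1399 + r\right)} = \sqrt{-48078 - 46817649} = \sqrt{-46865727} = 3 i \sqrt{5207303}$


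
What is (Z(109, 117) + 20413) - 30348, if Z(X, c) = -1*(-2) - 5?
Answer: -9938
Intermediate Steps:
Z(X, c) = -3 (Z(X, c) = 2 - 5 = -3)
(Z(109, 117) + 20413) - 30348 = (-3 + 20413) - 30348 = 20410 - 30348 = -9938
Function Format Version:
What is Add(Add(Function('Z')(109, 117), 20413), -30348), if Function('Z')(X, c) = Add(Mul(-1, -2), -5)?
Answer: -9938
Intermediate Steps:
Function('Z')(X, c) = -3 (Function('Z')(X, c) = Add(2, -5) = -3)
Add(Add(Function('Z')(109, 117), 20413), -30348) = Add(Add(-3, 20413), -30348) = Add(20410, -30348) = -9938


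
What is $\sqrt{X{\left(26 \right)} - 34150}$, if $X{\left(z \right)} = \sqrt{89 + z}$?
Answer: $\sqrt{-34150 + \sqrt{115}} \approx 184.77 i$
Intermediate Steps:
$\sqrt{X{\left(26 \right)} - 34150} = \sqrt{\sqrt{89 + 26} - 34150} = \sqrt{\sqrt{115} - 34150} = \sqrt{-34150 + \sqrt{115}}$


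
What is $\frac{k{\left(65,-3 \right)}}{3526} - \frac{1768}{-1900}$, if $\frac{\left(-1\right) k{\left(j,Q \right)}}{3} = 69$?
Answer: $\frac{1460167}{1674850} \approx 0.87182$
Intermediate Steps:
$k{\left(j,Q \right)} = -207$ ($k{\left(j,Q \right)} = \left(-3\right) 69 = -207$)
$\frac{k{\left(65,-3 \right)}}{3526} - \frac{1768}{-1900} = - \frac{207}{3526} - \frac{1768}{-1900} = \left(-207\right) \frac{1}{3526} - - \frac{442}{475} = - \frac{207}{3526} + \frac{442}{475} = \frac{1460167}{1674850}$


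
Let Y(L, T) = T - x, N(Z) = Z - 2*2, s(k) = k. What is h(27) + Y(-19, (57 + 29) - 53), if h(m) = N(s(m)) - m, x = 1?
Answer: 28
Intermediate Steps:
N(Z) = -4 + Z (N(Z) = Z - 4 = -4 + Z)
Y(L, T) = -1 + T (Y(L, T) = T - 1*1 = T - 1 = -1 + T)
h(m) = -4 (h(m) = (-4 + m) - m = -4)
h(27) + Y(-19, (57 + 29) - 53) = -4 + (-1 + ((57 + 29) - 53)) = -4 + (-1 + (86 - 53)) = -4 + (-1 + 33) = -4 + 32 = 28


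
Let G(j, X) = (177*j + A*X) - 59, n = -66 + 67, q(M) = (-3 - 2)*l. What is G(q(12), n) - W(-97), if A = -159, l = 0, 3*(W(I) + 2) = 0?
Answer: -216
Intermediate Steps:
W(I) = -2 (W(I) = -2 + (1/3)*0 = -2 + 0 = -2)
q(M) = 0 (q(M) = (-3 - 2)*0 = -5*0 = 0)
n = 1
G(j, X) = -59 - 159*X + 177*j (G(j, X) = (177*j - 159*X) - 59 = (-159*X + 177*j) - 59 = -59 - 159*X + 177*j)
G(q(12), n) - W(-97) = (-59 - 159*1 + 177*0) - 1*(-2) = (-59 - 159 + 0) + 2 = -218 + 2 = -216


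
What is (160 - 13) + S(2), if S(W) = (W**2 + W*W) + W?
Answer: 157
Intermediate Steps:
S(W) = W + 2*W**2 (S(W) = (W**2 + W**2) + W = 2*W**2 + W = W + 2*W**2)
(160 - 13) + S(2) = (160 - 13) + 2*(1 + 2*2) = 147 + 2*(1 + 4) = 147 + 2*5 = 147 + 10 = 157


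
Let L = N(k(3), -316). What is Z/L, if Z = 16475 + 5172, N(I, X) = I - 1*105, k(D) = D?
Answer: -21647/102 ≈ -212.23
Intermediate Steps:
N(I, X) = -105 + I (N(I, X) = I - 105 = -105 + I)
L = -102 (L = -105 + 3 = -102)
Z = 21647
Z/L = 21647/(-102) = 21647*(-1/102) = -21647/102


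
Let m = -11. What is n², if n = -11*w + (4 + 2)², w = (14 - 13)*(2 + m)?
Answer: 18225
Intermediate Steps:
w = -9 (w = (14 - 13)*(2 - 11) = 1*(-9) = -9)
n = 135 (n = -11*(-9) + (4 + 2)² = 99 + 6² = 99 + 36 = 135)
n² = 135² = 18225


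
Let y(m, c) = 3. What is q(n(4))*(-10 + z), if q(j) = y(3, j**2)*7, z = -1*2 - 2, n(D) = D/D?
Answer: -294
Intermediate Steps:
n(D) = 1
z = -4 (z = -2 - 2 = -4)
q(j) = 21 (q(j) = 3*7 = 21)
q(n(4))*(-10 + z) = 21*(-10 - 4) = 21*(-14) = -294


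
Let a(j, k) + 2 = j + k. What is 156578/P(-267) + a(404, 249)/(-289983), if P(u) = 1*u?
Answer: -15135043997/25808487 ≈ -586.44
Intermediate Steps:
P(u) = u
a(j, k) = -2 + j + k (a(j, k) = -2 + (j + k) = -2 + j + k)
156578/P(-267) + a(404, 249)/(-289983) = 156578/(-267) + (-2 + 404 + 249)/(-289983) = 156578*(-1/267) + 651*(-1/289983) = -156578/267 - 217/96661 = -15135043997/25808487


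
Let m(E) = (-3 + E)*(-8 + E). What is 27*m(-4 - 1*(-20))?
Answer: 2808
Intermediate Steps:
m(E) = (-8 + E)*(-3 + E)
27*m(-4 - 1*(-20)) = 27*(24 + (-4 - 1*(-20))**2 - 11*(-4 - 1*(-20))) = 27*(24 + (-4 + 20)**2 - 11*(-4 + 20)) = 27*(24 + 16**2 - 11*16) = 27*(24 + 256 - 176) = 27*104 = 2808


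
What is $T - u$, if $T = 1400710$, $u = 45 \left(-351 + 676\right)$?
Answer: $1386085$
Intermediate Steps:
$u = 14625$ ($u = 45 \cdot 325 = 14625$)
$T - u = 1400710 - 14625 = 1386085$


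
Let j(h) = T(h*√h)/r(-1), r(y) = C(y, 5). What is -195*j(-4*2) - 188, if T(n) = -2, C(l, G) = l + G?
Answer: -181/2 ≈ -90.500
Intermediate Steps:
C(l, G) = G + l
r(y) = 5 + y
j(h) = -½ (j(h) = -2/(5 - 1) = -2/4 = -2*¼ = -½)
-195*j(-4*2) - 188 = -195*(-½) - 188 = 195/2 - 188 = -181/2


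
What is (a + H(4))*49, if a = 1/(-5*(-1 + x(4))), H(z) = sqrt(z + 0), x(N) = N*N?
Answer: 7301/75 ≈ 97.347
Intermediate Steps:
x(N) = N**2
H(z) = sqrt(z)
a = -1/75 (a = 1/(-5*(-1 + 4**2)) = 1/(-5*(-1 + 16)) = 1/(-5*15) = 1/(-75) = -1/75 ≈ -0.013333)
(a + H(4))*49 = (-1/75 + sqrt(4))*49 = (-1/75 + 2)*49 = (149/75)*49 = 7301/75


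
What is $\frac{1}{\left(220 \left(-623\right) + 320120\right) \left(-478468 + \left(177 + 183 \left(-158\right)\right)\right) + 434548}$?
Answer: $- \frac{1}{92848512752} \approx -1.077 \cdot 10^{-11}$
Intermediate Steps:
$\frac{1}{\left(220 \left(-623\right) + 320120\right) \left(-478468 + \left(177 + 183 \left(-158\right)\right)\right) + 434548} = \frac{1}{\left(-137060 + 320120\right) \left(-478468 + \left(177 - 28914\right)\right) + 434548} = \frac{1}{183060 \left(-478468 - 28737\right) + 434548} = \frac{1}{183060 \left(-507205\right) + 434548} = \frac{1}{-92848947300 + 434548} = \frac{1}{-92848512752} = - \frac{1}{92848512752}$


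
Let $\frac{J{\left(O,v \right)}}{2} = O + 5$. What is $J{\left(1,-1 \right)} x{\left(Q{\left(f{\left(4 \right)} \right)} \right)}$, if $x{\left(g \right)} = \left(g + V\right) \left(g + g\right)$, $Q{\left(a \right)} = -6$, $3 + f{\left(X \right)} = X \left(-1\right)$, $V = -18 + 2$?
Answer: $3168$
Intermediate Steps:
$J{\left(O,v \right)} = 10 + 2 O$ ($J{\left(O,v \right)} = 2 \left(O + 5\right) = 2 \left(5 + O\right) = 10 + 2 O$)
$V = -16$
$f{\left(X \right)} = -3 - X$ ($f{\left(X \right)} = -3 + X \left(-1\right) = -3 - X$)
$x{\left(g \right)} = 2 g \left(-16 + g\right)$ ($x{\left(g \right)} = \left(g - 16\right) \left(g + g\right) = \left(-16 + g\right) 2 g = 2 g \left(-16 + g\right)$)
$J{\left(1,-1 \right)} x{\left(Q{\left(f{\left(4 \right)} \right)} \right)} = \left(10 + 2 \cdot 1\right) 2 \left(-6\right) \left(-16 - 6\right) = \left(10 + 2\right) 2 \left(-6\right) \left(-22\right) = 12 \cdot 264 = 3168$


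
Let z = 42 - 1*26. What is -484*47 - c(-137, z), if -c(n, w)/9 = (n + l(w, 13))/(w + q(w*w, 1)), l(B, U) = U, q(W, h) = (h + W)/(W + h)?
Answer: -387832/17 ≈ -22814.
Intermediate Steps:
q(W, h) = 1 (q(W, h) = (W + h)/(W + h) = 1)
z = 16 (z = 42 - 26 = 16)
c(n, w) = -9*(13 + n)/(1 + w) (c(n, w) = -9*(n + 13)/(w + 1) = -9*(13 + n)/(1 + w))
-484*47 - c(-137, z) = -484*47 - 9*(-13 - 1*(-137))/(1 + 16) = -22748 - 9*(-13 + 137)/17 = -22748 - 9*124/17 = -22748 - 1*1116/17 = -22748 - 1116/17 = -387832/17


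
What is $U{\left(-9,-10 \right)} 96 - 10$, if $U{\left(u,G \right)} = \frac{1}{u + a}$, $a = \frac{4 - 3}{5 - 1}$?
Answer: $- \frac{734}{35} \approx -20.971$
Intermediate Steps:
$a = \frac{1}{4}$ ($a = 1 \cdot \frac{1}{4} = \frac{1}{4} \approx 0.25$)
$U{\left(u,G \right)} = \frac{1}{\frac{1}{4} + u}$ ($U{\left(u,G \right)} = \frac{1}{u + \frac{1}{4}} = \frac{1}{\frac{1}{4} + u}$)
$U{\left(-9,-10 \right)} 96 - 10 = \frac{4}{1 + 4 \left(-9\right)} 96 - 10 = \frac{4}{1 - 36} \cdot 96 - 10 = \frac{4}{-35} \cdot 96 - 10 = 4 \left(- \frac{1}{35}\right) 96 - 10 = \left(- \frac{4}{35}\right) 96 - 10 = - \frac{384}{35} - 10 = - \frac{734}{35}$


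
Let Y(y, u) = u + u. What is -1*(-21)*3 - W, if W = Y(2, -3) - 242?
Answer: 311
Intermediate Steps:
Y(y, u) = 2*u
W = -248 (W = 2*(-3) - 242 = -6 - 242 = -248)
-1*(-21)*3 - W = -1*(-21)*3 - 1*(-248) = 21*3 + 248 = 63 + 248 = 311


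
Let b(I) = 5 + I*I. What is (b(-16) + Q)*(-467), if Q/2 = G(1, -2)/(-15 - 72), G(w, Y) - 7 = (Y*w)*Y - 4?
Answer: -10597631/87 ≈ -1.2181e+5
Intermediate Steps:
G(w, Y) = 3 + w*Y**2 (G(w, Y) = 7 + ((Y*w)*Y - 4) = 7 + (w*Y**2 - 4) = 7 + (-4 + w*Y**2) = 3 + w*Y**2)
b(I) = 5 + I**2
Q = -14/87 (Q = 2*((3 + 1*(-2)**2)/(-15 - 72)) = 2*((3 + 1*4)/(-87)) = 2*((3 + 4)*(-1/87)) = 2*(7*(-1/87)) = 2*(-7/87) = -14/87 ≈ -0.16092)
(b(-16) + Q)*(-467) = ((5 + (-16)**2) - 14/87)*(-467) = ((5 + 256) - 14/87)*(-467) = (261 - 14/87)*(-467) = (22693/87)*(-467) = -10597631/87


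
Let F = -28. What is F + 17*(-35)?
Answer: -623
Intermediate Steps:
F + 17*(-35) = -28 + 17*(-35) = -28 - 595 = -623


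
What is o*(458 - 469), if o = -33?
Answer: 363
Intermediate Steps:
o*(458 - 469) = -33*(458 - 469) = -33*(-11) = 363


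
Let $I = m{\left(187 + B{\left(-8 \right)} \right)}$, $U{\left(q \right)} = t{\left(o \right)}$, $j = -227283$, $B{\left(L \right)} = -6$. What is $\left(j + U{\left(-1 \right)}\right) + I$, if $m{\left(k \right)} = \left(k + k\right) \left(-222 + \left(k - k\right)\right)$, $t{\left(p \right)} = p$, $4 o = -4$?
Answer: $-307648$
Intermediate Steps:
$o = -1$ ($o = \frac{1}{4} \left(-4\right) = -1$)
$U{\left(q \right)} = -1$
$m{\left(k \right)} = - 444 k$ ($m{\left(k \right)} = 2 k \left(-222 + 0\right) = 2 k \left(-222\right) = - 444 k$)
$I = -80364$ ($I = - 444 \left(187 - 6\right) = \left(-444\right) 181 = -80364$)
$\left(j + U{\left(-1 \right)}\right) + I = \left(-227283 - 1\right) - 80364 = -227284 - 80364 = -307648$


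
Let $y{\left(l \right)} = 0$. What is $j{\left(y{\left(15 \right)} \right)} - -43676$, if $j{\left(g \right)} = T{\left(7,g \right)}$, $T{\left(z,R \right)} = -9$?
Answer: $43667$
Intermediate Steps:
$j{\left(g \right)} = -9$
$j{\left(y{\left(15 \right)} \right)} - -43676 = -9 - -43676 = -9 + 43676 = 43667$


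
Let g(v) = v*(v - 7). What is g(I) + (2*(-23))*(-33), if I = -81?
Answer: 8646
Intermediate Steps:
g(v) = v*(-7 + v)
g(I) + (2*(-23))*(-33) = -81*(-7 - 81) + (2*(-23))*(-33) = -81*(-88) - 46*(-33) = 7128 + 1518 = 8646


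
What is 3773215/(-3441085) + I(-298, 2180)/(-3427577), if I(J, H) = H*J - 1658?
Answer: -2138362634345/2358916760209 ≈ -0.90650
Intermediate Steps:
I(J, H) = -1658 + H*J
3773215/(-3441085) + I(-298, 2180)/(-3427577) = 3773215/(-3441085) + (-1658 + 2180*(-298))/(-3427577) = 3773215*(-1/3441085) + (-1658 - 649640)*(-1/3427577) = -754643/688217 - 651298*(-1/3427577) = -754643/688217 + 651298/3427577 = -2138362634345/2358916760209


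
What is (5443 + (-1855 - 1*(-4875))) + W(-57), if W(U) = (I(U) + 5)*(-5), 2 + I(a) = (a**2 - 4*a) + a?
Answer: -8652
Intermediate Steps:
I(a) = -2 + a**2 - 3*a (I(a) = -2 + ((a**2 - 4*a) + a) = -2 + (a**2 - 3*a) = -2 + a**2 - 3*a)
W(U) = -15 - 5*U**2 + 15*U (W(U) = ((-2 + U**2 - 3*U) + 5)*(-5) = (3 + U**2 - 3*U)*(-5) = -15 - 5*U**2 + 15*U)
(5443 + (-1855 - 1*(-4875))) + W(-57) = (5443 + (-1855 - 1*(-4875))) + (-15 - 5*(-57)**2 + 15*(-57)) = (5443 + (-1855 + 4875)) + (-15 - 5*3249 - 855) = (5443 + 3020) + (-15 - 16245 - 855) = 8463 - 17115 = -8652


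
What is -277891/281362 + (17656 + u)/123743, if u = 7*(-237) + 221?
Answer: -1754349241/2048033998 ≈ -0.85660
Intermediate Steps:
u = -1438 (u = -1659 + 221 = -1438)
-277891/281362 + (17656 + u)/123743 = -277891/281362 + (17656 - 1438)/123743 = -277891*1/281362 + 16218*(1/123743) = -277891/281362 + 954/7279 = -1754349241/2048033998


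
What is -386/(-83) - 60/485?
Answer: 36446/8051 ≈ 4.5269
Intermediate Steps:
-386/(-83) - 60/485 = -386*(-1/83) - 60*1/485 = 386/83 - 12/97 = 36446/8051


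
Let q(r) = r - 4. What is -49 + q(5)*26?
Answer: -23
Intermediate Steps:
q(r) = -4 + r
-49 + q(5)*26 = -49 + (-4 + 5)*26 = -49 + 1*26 = -49 + 26 = -23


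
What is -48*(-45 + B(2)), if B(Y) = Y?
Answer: 2064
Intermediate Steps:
-48*(-45 + B(2)) = -48*(-45 + 2) = -48*(-43) = 2064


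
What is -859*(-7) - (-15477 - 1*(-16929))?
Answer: 4561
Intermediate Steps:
-859*(-7) - (-15477 - 1*(-16929)) = 6013 - (-15477 + 16929) = 6013 - 1*1452 = 6013 - 1452 = 4561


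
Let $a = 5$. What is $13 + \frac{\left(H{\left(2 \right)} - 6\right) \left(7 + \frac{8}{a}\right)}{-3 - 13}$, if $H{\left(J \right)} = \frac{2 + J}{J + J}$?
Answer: $\frac{251}{16} \approx 15.688$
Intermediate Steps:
$H{\left(J \right)} = \frac{2 + J}{2 J}$
$13 + \frac{\left(H{\left(2 \right)} - 6\right) \left(7 + \frac{8}{a}\right)}{-3 - 13} = 13 + \frac{\left(\frac{2 + 2}{2 \cdot 2} - 6\right) \left(7 + \frac{8}{5}\right)}{-3 - 13} = 13 + \frac{\left(\frac{1}{2} \cdot \frac{1}{2} \cdot 4 - 6\right) \left(7 + 8 \cdot \frac{1}{5}\right)}{-16} = 13 - \frac{\left(1 - 6\right) \left(7 + \frac{8}{5}\right)}{16} = 13 - \frac{\left(-5\right) \frac{43}{5}}{16} = 13 - - \frac{43}{16} = 13 + \frac{43}{16} = \frac{251}{16}$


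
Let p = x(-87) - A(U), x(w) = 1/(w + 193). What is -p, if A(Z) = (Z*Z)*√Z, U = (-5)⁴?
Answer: 1035156249/106 ≈ 9.7656e+6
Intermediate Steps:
U = 625
x(w) = 1/(193 + w)
A(Z) = Z^(5/2) (A(Z) = Z²*√Z = Z^(5/2))
p = -1035156249/106 (p = 1/(193 - 87) - 625^(5/2) = 1/106 - 1*9765625 = 1/106 - 9765625 = -1035156249/106 ≈ -9.7656e+6)
-p = -1*(-1035156249/106) = 1035156249/106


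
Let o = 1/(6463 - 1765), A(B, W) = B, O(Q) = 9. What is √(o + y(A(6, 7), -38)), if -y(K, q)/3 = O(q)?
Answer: I*√7357010/522 ≈ 5.1961*I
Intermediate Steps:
y(K, q) = -27 (y(K, q) = -3*9 = -27)
o = 1/4698 ≈ 0.00021286
√(o + y(A(6, 7), -38)) = √(1/4698 - 27) = √(-126845/4698) = I*√7357010/522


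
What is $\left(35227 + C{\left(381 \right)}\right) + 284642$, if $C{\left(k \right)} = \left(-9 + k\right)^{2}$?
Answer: $458253$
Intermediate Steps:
$\left(35227 + C{\left(381 \right)}\right) + 284642 = \left(35227 + \left(-9 + 381\right)^{2}\right) + 284642 = \left(35227 + 372^{2}\right) + 284642 = \left(35227 + 138384\right) + 284642 = 173611 + 284642 = 458253$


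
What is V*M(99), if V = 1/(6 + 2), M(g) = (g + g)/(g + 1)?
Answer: 99/400 ≈ 0.24750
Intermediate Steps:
M(g) = 2*g/(1 + g) (M(g) = (2*g)/(1 + g) = 2*g/(1 + g))
V = 1/8 ≈ 0.12500
V*M(99) = (2*99/(1 + 99))/8 = (2*99/100)/8 = (2*99*(1/100))/8 = (1/8)*(99/50) = 99/400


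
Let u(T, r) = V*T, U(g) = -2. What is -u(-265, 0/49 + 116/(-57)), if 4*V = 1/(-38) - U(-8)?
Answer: 19875/152 ≈ 130.76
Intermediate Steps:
V = 75/152 (V = (1/(-38) - 1*(-2))/4 = (-1/38 + 2)/4 = (¼)*(75/38) = 75/152 ≈ 0.49342)
u(T, r) = 75*T/152
-u(-265, 0/49 + 116/(-57)) = -75*(-265)/152 = -1*(-19875/152) = 19875/152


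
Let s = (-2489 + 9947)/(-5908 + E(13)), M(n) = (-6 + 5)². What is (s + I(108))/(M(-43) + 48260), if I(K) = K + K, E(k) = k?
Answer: 421954/94832865 ≈ 0.0044494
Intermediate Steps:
I(K) = 2*K
M(n) = 1 (M(n) = (-1)² = 1)
s = -2486/1965 (s = (-2489 + 9947)/(-5908 + 13) = 7458/(-5895) = 7458*(-1/5895) = -2486/1965 ≈ -1.2651)
(s + I(108))/(M(-43) + 48260) = (-2486/1965 + 2*108)/(1 + 48260) = (-2486/1965 + 216)/48261 = (421954/1965)*(1/48261) = 421954/94832865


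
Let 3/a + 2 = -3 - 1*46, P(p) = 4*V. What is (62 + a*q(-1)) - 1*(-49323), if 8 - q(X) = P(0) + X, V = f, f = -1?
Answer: 839532/17 ≈ 49384.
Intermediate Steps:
V = -1
P(p) = -4 (P(p) = 4*(-1) = -4)
q(X) = 12 - X (q(X) = 8 - (-4 + X) = 8 + (4 - X) = 12 - X)
a = -1/17 (a = 3/(-2 + (-3 - 1*46)) = 3/(-2 + (-3 - 46)) = 3/(-2 - 49) = 3/(-51) = 3*(-1/51) = -1/17 ≈ -0.058824)
(62 + a*q(-1)) - 1*(-49323) = (62 - (12 - 1*(-1))/17) - 1*(-49323) = (62 - (12 + 1)/17) + 49323 = (62 - 1/17*13) + 49323 = (62 - 13/17) + 49323 = 1041/17 + 49323 = 839532/17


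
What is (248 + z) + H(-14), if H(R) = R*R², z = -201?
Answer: -2697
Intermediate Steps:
H(R) = R³
(248 + z) + H(-14) = (248 - 201) + (-14)³ = 47 - 2744 = -2697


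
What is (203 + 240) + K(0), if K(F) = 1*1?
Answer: 444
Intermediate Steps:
K(F) = 1
(203 + 240) + K(0) = (203 + 240) + 1 = 443 + 1 = 444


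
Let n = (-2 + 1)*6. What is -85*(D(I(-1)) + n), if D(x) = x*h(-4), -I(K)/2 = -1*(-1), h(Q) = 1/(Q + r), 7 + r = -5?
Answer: 3995/8 ≈ 499.38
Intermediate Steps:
r = -12 (r = -7 - 5 = -12)
h(Q) = 1/(-12 + Q) (h(Q) = 1/(Q - 12) = 1/(-12 + Q))
I(K) = -2 (I(K) = -(-2)*(-1) = -2*1 = -2)
D(x) = -x/16 (D(x) = x/(-12 - 4) = x/(-16) = x*(-1/16) = -x/16)
n = -6 (n = -1*6 = -6)
-85*(D(I(-1)) + n) = -85*(-1/16*(-2) - 6) = -85*(⅛ - 6) = -85*(-47/8) = 3995/8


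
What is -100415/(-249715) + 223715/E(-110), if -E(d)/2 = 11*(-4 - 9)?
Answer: 11178741983/14283698 ≈ 782.62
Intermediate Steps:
E(d) = 286 (E(d) = -22*(-4 - 9) = -22*(-13) = -2*(-143) = 286)
-100415/(-249715) + 223715/E(-110) = -100415/(-249715) + 223715/286 = -100415*(-1/249715) + 223715*(1/286) = 20083/49943 + 223715/286 = 11178741983/14283698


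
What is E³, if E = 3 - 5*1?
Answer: -8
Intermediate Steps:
E = -2 (E = 3 - 5 = -2)
E³ = (-2)³ = -8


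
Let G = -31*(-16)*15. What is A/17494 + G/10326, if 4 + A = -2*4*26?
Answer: 10663854/15053587 ≈ 0.70839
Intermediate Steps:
G = 7440 (G = 496*15 = 7440)
A = -212 (A = -4 - 2*4*26 = -4 - 8*26 = -4 - 208 = -212)
A/17494 + G/10326 = -212/17494 + 7440/10326 = -212*1/17494 + 7440*(1/10326) = -106/8747 + 1240/1721 = 10663854/15053587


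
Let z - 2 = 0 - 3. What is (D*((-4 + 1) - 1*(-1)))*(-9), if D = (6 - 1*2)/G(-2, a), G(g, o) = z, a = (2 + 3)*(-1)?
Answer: -72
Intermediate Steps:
a = -5 (a = 5*(-1) = -5)
z = -1 (z = 2 + (0 - 3) = 2 - 3 = -1)
G(g, o) = -1
D = -4 (D = (6 - 1*2)/(-1) = (6 - 2)*(-1) = 4*(-1) = -4)
(D*((-4 + 1) - 1*(-1)))*(-9) = -4*((-4 + 1) - 1*(-1))*(-9) = -4*(-3 + 1)*(-9) = -4*(-2)*(-9) = 8*(-9) = -72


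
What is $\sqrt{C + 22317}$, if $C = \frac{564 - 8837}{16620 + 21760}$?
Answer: $\frac{7 \sqrt{167720244985}}{19190} \approx 149.39$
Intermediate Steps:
$C = - \frac{8273}{38380} \approx -0.21555$
$\sqrt{C + 22317} = \sqrt{- \frac{8273}{38380} + 22317} = \sqrt{\frac{856518187}{38380}} = \frac{7 \sqrt{167720244985}}{19190}$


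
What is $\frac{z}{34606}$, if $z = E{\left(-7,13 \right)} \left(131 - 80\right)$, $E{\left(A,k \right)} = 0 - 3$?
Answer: $- \frac{153}{34606} \approx -0.0044212$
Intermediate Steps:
$E{\left(A,k \right)} = -3$
$z = -153$ ($z = - 3 \left(131 - 80\right) = \left(-3\right) 51 = -153$)
$\frac{z}{34606} = - \frac{153}{34606}$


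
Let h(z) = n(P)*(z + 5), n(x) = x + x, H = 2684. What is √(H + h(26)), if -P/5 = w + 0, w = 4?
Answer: 38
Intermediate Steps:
P = -20 (P = -5*(4 + 0) = -5*4 = -20)
n(x) = 2*x
h(z) = -200 - 40*z (h(z) = (2*(-20))*(z + 5) = -40*(5 + z) = -200 - 40*z)
√(H + h(26)) = √(2684 + (-200 - 40*26)) = √(2684 + (-200 - 1040)) = √(2684 - 1240) = √1444 = 38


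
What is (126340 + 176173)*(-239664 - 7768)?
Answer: -74851396616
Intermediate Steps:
(126340 + 176173)*(-239664 - 7768) = 302513*(-247432) = -74851396616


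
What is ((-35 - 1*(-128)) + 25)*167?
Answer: 19706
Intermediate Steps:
((-35 - 1*(-128)) + 25)*167 = ((-35 + 128) + 25)*167 = (93 + 25)*167 = 118*167 = 19706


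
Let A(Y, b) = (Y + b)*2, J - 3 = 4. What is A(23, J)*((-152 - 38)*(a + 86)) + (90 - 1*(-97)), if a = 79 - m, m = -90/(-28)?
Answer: -12909191/7 ≈ -1.8442e+6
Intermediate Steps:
m = 45/14 (m = -90*(-1/28) = 45/14 ≈ 3.2143)
J = 7 (J = 3 + 4 = 7)
a = 1061/14 (a = 79 - 1*45/14 = 79 - 45/14 = 1061/14 ≈ 75.786)
A(Y, b) = 2*Y + 2*b
A(23, J)*((-152 - 38)*(a + 86)) + (90 - 1*(-97)) = (2*23 + 2*7)*((-152 - 38)*(1061/14 + 86)) + (90 - 1*(-97)) = (46 + 14)*(-190*2265/14) + (90 + 97) = 60*(-215175/7) + 187 = -12910500/7 + 187 = -12909191/7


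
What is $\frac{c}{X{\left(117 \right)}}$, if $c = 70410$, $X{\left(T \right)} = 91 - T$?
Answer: $- \frac{35205}{13} \approx -2708.1$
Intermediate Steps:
$\frac{c}{X{\left(117 \right)}} = \frac{70410}{91 - 117} = \frac{70410}{-26} = 70410 \left(- \frac{1}{26}\right) = - \frac{35205}{13}$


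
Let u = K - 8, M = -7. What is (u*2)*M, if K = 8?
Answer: 0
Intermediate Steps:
u = 0 (u = 8 - 8 = 0)
(u*2)*M = (0*2)*(-7) = 0*(-7) = 0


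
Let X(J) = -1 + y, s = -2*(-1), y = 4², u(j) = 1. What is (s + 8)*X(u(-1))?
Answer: 150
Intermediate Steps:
y = 16
s = 2
X(J) = 15 (X(J) = -1 + 16 = 15)
(s + 8)*X(u(-1)) = (2 + 8)*15 = 10*15 = 150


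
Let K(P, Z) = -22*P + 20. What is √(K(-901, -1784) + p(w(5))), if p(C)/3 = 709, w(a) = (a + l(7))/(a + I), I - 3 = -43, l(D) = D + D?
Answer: 3*√2441 ≈ 148.22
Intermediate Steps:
l(D) = 2*D
I = -40 (I = 3 - 43 = -40)
K(P, Z) = 20 - 22*P
w(a) = (14 + a)/(-40 + a) (w(a) = (a + 2*7)/(a - 40) = (a + 14)/(-40 + a) = (14 + a)/(-40 + a))
p(C) = 2127 (p(C) = 3*709 = 2127)
√(K(-901, -1784) + p(w(5))) = √((20 - 22*(-901)) + 2127) = √((20 + 19822) + 2127) = √(19842 + 2127) = √21969 = 3*√2441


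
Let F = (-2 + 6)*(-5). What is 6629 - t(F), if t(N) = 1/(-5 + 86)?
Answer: 536948/81 ≈ 6629.0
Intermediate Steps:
F = -20 (F = 4*(-5) = -20)
t(N) = 1/81
6629 - t(F) = 6629 - 1*1/81 = 6629 - 1/81 = 536948/81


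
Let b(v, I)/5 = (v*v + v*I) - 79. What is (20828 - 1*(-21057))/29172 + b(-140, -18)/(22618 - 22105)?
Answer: 119866195/554268 ≈ 216.26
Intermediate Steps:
b(v, I) = -395 + 5*v**2 + 5*I*v (b(v, I) = 5*((v*v + v*I) - 79) = 5*((v**2 + I*v) - 79) = 5*(-79 + v**2 + I*v) = -395 + 5*v**2 + 5*I*v)
(20828 - 1*(-21057))/29172 + b(-140, -18)/(22618 - 22105) = (20828 - 1*(-21057))/29172 + (-395 + 5*(-140)**2 + 5*(-18)*(-140))/(22618 - 22105) = (20828 + 21057)*(1/29172) + (-395 + 5*19600 + 12600)/513 = 41885*(1/29172) + (-395 + 98000 + 12600)*(1/513) = 41885/29172 + 110205*(1/513) = 41885/29172 + 12245/57 = 119866195/554268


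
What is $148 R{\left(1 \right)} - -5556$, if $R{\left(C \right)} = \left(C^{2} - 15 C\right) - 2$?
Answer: $3188$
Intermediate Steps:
$R{\left(C \right)} = -2 + C^{2} - 15 C$
$148 R{\left(1 \right)} - -5556 = 148 \left(-2 + 1^{2} - 15\right) - -5556 = 148 \left(-2 + 1 - 15\right) + 5556 = 148 \left(-16\right) + 5556 = -2368 + 5556 = 3188$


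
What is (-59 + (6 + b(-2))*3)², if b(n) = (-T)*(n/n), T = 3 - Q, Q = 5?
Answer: 1225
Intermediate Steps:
T = -2 (T = 3 - 1*5 = 3 - 5 = -2)
b(n) = 2 (b(n) = (-1*(-2))*(n/n) = 2*1 = 2)
(-59 + (6 + b(-2))*3)² = (-59 + (6 + 2)*3)² = (-59 + 8*3)² = (-59 + 24)² = (-35)² = 1225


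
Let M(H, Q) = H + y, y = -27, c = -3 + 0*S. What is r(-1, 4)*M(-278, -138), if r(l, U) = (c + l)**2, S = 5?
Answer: -4880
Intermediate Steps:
c = -3 (c = -3 + 0*5 = -3 + 0 = -3)
M(H, Q) = -27 + H (M(H, Q) = H - 27 = -27 + H)
r(l, U) = (-3 + l)**2
r(-1, 4)*M(-278, -138) = (-3 - 1)**2*(-27 - 278) = (-4)**2*(-305) = 16*(-305) = -4880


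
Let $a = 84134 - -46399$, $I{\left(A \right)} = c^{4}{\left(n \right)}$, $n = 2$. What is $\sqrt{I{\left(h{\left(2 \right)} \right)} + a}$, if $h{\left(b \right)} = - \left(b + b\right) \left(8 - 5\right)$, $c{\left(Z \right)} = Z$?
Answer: $\sqrt{130549} \approx 361.32$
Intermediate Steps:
$h{\left(b \right)} = - 6 b$ ($h{\left(b \right)} = - 2 b 3 = - 6 b$)
$I{\left(A \right)} = 16$ ($I{\left(A \right)} = 2^{4} = 16$)
$a = 130533$ ($a = 84134 + 46399 = 130533$)
$\sqrt{I{\left(h{\left(2 \right)} \right)} + a} = \sqrt{16 + 130533} = \sqrt{130549}$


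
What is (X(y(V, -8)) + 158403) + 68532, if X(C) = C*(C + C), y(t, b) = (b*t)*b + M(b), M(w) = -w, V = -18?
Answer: 2844407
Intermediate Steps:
y(t, b) = -b + t*b² (y(t, b) = (b*t)*b - b = t*b² - b = -b + t*b²)
X(C) = 2*C² (X(C) = C*(2*C) = 2*C²)
(X(y(V, -8)) + 158403) + 68532 = (2*(-8*(-1 - 8*(-18)))² + 158403) + 68532 = (2*(-8*(-1 + 144))² + 158403) + 68532 = (2*(-8*143)² + 158403) + 68532 = (2*(-1144)² + 158403) + 68532 = (2*1308736 + 158403) + 68532 = (2617472 + 158403) + 68532 = 2775875 + 68532 = 2844407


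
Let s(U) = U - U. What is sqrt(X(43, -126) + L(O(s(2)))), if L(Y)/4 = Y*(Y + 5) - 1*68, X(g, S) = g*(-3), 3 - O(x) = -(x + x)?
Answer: I*sqrt(305) ≈ 17.464*I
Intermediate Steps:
s(U) = 0
O(x) = 3 + 2*x (O(x) = 3 - (-1)*(x + x) = 3 - (-1)*2*x = 3 - (-2)*x = 3 + 2*x)
X(g, S) = -3*g
L(Y) = -272 + 4*Y*(5 + Y) (L(Y) = 4*(Y*(Y + 5) - 1*68) = 4*(Y*(5 + Y) - 68) = 4*(-68 + Y*(5 + Y)) = -272 + 4*Y*(5 + Y))
sqrt(X(43, -126) + L(O(s(2)))) = sqrt(-3*43 + (-272 + 4*(3 + 2*0)**2 + 20*(3 + 2*0))) = sqrt(-129 + (-272 + 4*(3 + 0)**2 + 20*(3 + 0))) = sqrt(-129 + (-272 + 4*3**2 + 20*3)) = sqrt(-129 + (-272 + 4*9 + 60)) = sqrt(-129 + (-272 + 36 + 60)) = sqrt(-129 - 176) = sqrt(-305) = I*sqrt(305)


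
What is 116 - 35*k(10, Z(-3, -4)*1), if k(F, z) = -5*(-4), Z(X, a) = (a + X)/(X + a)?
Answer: -584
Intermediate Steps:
Z(X, a) = 1 (Z(X, a) = (X + a)/(X + a) = 1)
k(F, z) = 20
116 - 35*k(10, Z(-3, -4)*1) = 116 - 35*20 = 116 - 700 = -584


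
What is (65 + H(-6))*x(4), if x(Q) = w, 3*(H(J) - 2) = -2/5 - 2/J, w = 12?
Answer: 12056/15 ≈ 803.73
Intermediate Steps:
H(J) = 28/15 - 2/(3*J) (H(J) = 2 + (-2/5 - 2/J)/3 = 2 + (-2/15 - 2/(3*J)) = 28/15 - 2/(3*J))
x(Q) = 12
(65 + H(-6))*x(4) = (65 + (2/15)*(-5 + 14*(-6))/(-6))*12 = (65 + (2/15)*(-1/6)*(-5 - 84))*12 = (65 + (2/15)*(-1/6)*(-89))*12 = (65 + 89/45)*12 = (3014/45)*12 = 12056/15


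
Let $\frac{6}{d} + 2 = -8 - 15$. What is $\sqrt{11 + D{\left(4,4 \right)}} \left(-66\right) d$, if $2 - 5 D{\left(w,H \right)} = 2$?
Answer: $\frac{396 \sqrt{11}}{25} \approx 52.535$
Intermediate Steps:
$D{\left(w,H \right)} = 0$ ($D{\left(w,H \right)} = \frac{2}{5} - \frac{2}{5} = 0$)
$d = - \frac{6}{25}$ ($d = \frac{6}{-2 - 23} = \frac{6}{-25} = 6 \left(- \frac{1}{25}\right) = - \frac{6}{25} \approx -0.24$)
$\sqrt{11 + D{\left(4,4 \right)}} \left(-66\right) d = \sqrt{11 + 0} \left(-66\right) \left(- \frac{6}{25}\right) = \sqrt{11} \left(-66\right) \left(- \frac{6}{25}\right) = - 66 \sqrt{11} \left(- \frac{6}{25}\right) = \frac{396 \sqrt{11}}{25}$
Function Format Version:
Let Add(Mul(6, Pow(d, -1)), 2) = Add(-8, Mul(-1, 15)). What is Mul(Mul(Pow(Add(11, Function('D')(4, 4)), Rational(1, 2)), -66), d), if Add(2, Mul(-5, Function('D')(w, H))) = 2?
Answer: Mul(Rational(396, 25), Pow(11, Rational(1, 2))) ≈ 52.535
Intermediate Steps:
Function('D')(w, H) = 0 (Function('D')(w, H) = Add(Rational(2, 5), Mul(Rational(-1, 5), 2)) = Add(Rational(2, 5), Rational(-2, 5)) = 0)
d = Rational(-6, 25) (d = Mul(6, Pow(Add(-2, Add(-8, Mul(-1, 15))), -1)) = Mul(6, Pow(Add(-2, Add(-8, -15)), -1)) = Mul(6, Pow(Add(-2, -23), -1)) = Mul(6, Pow(-25, -1)) = Mul(6, Rational(-1, 25)) = Rational(-6, 25) ≈ -0.24000)
Mul(Mul(Pow(Add(11, Function('D')(4, 4)), Rational(1, 2)), -66), d) = Mul(Mul(Pow(Add(11, 0), Rational(1, 2)), -66), Rational(-6, 25)) = Mul(Mul(Pow(11, Rational(1, 2)), -66), Rational(-6, 25)) = Mul(Mul(-66, Pow(11, Rational(1, 2))), Rational(-6, 25)) = Mul(Rational(396, 25), Pow(11, Rational(1, 2)))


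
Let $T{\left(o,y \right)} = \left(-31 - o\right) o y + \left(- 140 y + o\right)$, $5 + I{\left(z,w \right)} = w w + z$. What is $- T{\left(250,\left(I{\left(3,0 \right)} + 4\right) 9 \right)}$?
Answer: $1266770$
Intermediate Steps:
$I{\left(z,w \right)} = -5 + z + w^{2}$ ($I{\left(z,w \right)} = -5 + \left(w w + z\right) = -5 + \left(w^{2} + z\right) = -5 + \left(z + w^{2}\right) = -5 + z + w^{2}$)
$T{\left(o,y \right)} = o - 140 y + o y \left(-31 - o\right)$ ($T{\left(o,y \right)} = o \left(-31 - o\right) y + \left(o - 140 y\right) = o y \left(-31 - o\right) + \left(o - 140 y\right) = o - 140 y + o y \left(-31 - o\right)$)
$- T{\left(250,\left(I{\left(3,0 \right)} + 4\right) 9 \right)} = - (250 - 140 \left(\left(-5 + 3 + 0^{2}\right) + 4\right) 9 - \left(\left(-5 + 3 + 0^{2}\right) + 4\right) 9 \cdot 250^{2} - 7750 \left(\left(-5 + 3 + 0^{2}\right) + 4\right) 9) = - (250 - 140 \left(\left(-5 + 3 + 0\right) + 4\right) 9 - \left(\left(-5 + 3 + 0\right) + 4\right) 9 \cdot 62500 - 7750 \left(\left(-5 + 3 + 0\right) + 4\right) 9) = - (250 - 140 \left(-2 + 4\right) 9 - \left(-2 + 4\right) 9 \cdot 62500 - 7750 \left(-2 + 4\right) 9) = - (250 - 140 \cdot 2 \cdot 9 - 2 \cdot 9 \cdot 62500 - 7750 \cdot 2 \cdot 9) = - (250 - 2520 - 18 \cdot 62500 - 7750 \cdot 18) = - (250 - 2520 - 1125000 - 139500) = \left(-1\right) \left(-1266770\right) = 1266770$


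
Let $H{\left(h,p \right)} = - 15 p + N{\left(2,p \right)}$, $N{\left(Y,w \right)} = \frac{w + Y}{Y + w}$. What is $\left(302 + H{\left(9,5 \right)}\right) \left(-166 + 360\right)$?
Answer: $44232$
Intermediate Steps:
$N{\left(Y,w \right)} = 1$ ($N{\left(Y,w \right)} = \frac{Y + w}{Y + w} = 1$)
$H{\left(h,p \right)} = 1 - 15 p$ ($H{\left(h,p \right)} = - 15 p + 1 = 1 - 15 p$)
$\left(302 + H{\left(9,5 \right)}\right) \left(-166 + 360\right) = \left(302 + \left(1 - 75\right)\right) \left(-166 + 360\right) = \left(302 + \left(1 - 75\right)\right) 194 = \left(302 - 74\right) 194 = 228 \cdot 194 = 44232$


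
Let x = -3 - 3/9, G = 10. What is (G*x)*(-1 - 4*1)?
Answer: 500/3 ≈ 166.67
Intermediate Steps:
x = -10/3 (x = -3 - 3*⅑ = -3 - ⅓ = -10/3 ≈ -3.3333)
(G*x)*(-1 - 4*1) = (10*(-10/3))*(-1 - 4*1) = -100*(-1 - 4)/3 = -100/3*(-5) = 500/3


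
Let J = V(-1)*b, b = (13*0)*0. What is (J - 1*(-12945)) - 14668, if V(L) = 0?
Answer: -1723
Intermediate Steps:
b = 0 (b = 0*0 = 0)
J = 0 (J = 0*0 = 0)
(J - 1*(-12945)) - 14668 = (0 - 1*(-12945)) - 14668 = (0 + 12945) - 14668 = 12945 - 14668 = -1723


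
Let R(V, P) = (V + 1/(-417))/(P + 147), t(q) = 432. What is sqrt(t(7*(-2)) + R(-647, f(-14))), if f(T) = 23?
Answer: 2*sqrt(5379608163)/7089 ≈ 20.693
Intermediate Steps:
R(V, P) = (-1/417 + V)/(147 + P) (R(V, P) = (V - 1/417)/(147 + P) = (-1/417 + V)/(147 + P))
sqrt(t(7*(-2)) + R(-647, f(-14))) = sqrt(432 + (-1/417 - 647)/(147 + 23)) = sqrt(432 - 269800/417/170) = sqrt(432 + (1/170)*(-269800/417)) = sqrt(432 - 26980/7089) = sqrt(3035468/7089) = 2*sqrt(5379608163)/7089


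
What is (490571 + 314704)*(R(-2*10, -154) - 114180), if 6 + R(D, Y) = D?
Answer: -91967236650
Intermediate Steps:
R(D, Y) = -6 + D
(490571 + 314704)*(R(-2*10, -154) - 114180) = (490571 + 314704)*((-6 - 2*10) - 114180) = 805275*((-6 - 20) - 114180) = 805275*(-26 - 114180) = 805275*(-114206) = -91967236650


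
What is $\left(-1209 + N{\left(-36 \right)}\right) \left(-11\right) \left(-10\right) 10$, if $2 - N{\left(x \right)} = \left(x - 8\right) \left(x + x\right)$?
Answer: $-4812500$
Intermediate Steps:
$N{\left(x \right)} = 2 - 2 x \left(-8 + x\right)$ ($N{\left(x \right)} = 2 - \left(x - 8\right) \left(x + x\right) = 2 - \left(-8 + x\right) 2 x = 2 - 2 x \left(-8 + x\right)$)
$\left(-1209 + N{\left(-36 \right)}\right) \left(-11\right) \left(-10\right) 10 = \left(-1209 + \left(2 - 2 \left(-36\right)^{2} + 16 \left(-36\right)\right)\right) \left(-11\right) \left(-10\right) 10 = \left(-1209 - 3166\right) 110 \cdot 10 = \left(-1209 - 3166\right) 1100 = \left(-4375\right) 1100 = -4812500$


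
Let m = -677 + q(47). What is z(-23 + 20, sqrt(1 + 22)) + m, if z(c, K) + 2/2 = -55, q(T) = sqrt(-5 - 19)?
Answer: -733 + 2*I*sqrt(6) ≈ -733.0 + 4.899*I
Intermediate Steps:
q(T) = 2*I*sqrt(6) (q(T) = sqrt(-24) = 2*I*sqrt(6))
z(c, K) = -56 (z(c, K) = -1 - 55 = -56)
m = -677 + 2*I*sqrt(6) ≈ -677.0 + 4.899*I
z(-23 + 20, sqrt(1 + 22)) + m = -56 + (-677 + 2*I*sqrt(6)) = -733 + 2*I*sqrt(6)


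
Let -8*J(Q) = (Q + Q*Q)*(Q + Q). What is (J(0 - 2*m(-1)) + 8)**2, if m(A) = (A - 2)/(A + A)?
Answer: 625/4 ≈ 156.25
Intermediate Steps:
m(A) = (-2 + A)/(2*A) (m(A) = (-2 + A)/((2*A)) = (-2 + A)*(1/(2*A)) = (-2 + A)/(2*A))
J(Q) = -Q*(Q + Q**2)/4 (J(Q) = -(Q + Q*Q)*(Q + Q)/8 = -(Q + Q**2)*2*Q/8 = -Q*(Q + Q**2)/4)
(J(0 - 2*m(-1)) + 8)**2 = ((0 - (-2 - 1)/(-1))**2*(-1 - (0 - (-2 - 1)/(-1)))/4 + 8)**2 = ((0 - (-1)*(-3))**2*(-1 - (0 - (-1)*(-3)))/4 + 8)**2 = ((0 - 2*3/2)**2*(-1 - (0 - 2*3/2))/4 + 8)**2 = ((0 - 3)**2*(-1 - (0 - 3))/4 + 8)**2 = ((1/4)*(-3)**2*(-1 - 1*(-3)) + 8)**2 = ((1/4)*9*(-1 + 3) + 8)**2 = ((1/4)*9*2 + 8)**2 = (9/2 + 8)**2 = (25/2)**2 = 625/4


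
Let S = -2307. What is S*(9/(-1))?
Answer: 20763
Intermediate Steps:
S*(9/(-1)) = -20763/(-1) = -20763*(-1) = -2307*(-9) = 20763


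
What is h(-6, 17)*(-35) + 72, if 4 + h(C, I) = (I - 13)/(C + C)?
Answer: 671/3 ≈ 223.67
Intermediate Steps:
h(C, I) = -4 + (-13 + I)/(2*C) (h(C, I) = -4 + (I - 13)/(C + C) = -4 + (-13 + I)/((2*C)) = -4 + (-13 + I)*(1/(2*C)) = -4 + (-13 + I)/(2*C))
h(-6, 17)*(-35) + 72 = ((½)*(-13 + 17 - 8*(-6))/(-6))*(-35) + 72 = ((½)*(-⅙)*(-13 + 17 + 48))*(-35) + 72 = ((½)*(-⅙)*52)*(-35) + 72 = -13/3*(-35) + 72 = 455/3 + 72 = 671/3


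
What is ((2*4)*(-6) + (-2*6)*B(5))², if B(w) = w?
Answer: 11664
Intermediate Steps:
((2*4)*(-6) + (-2*6)*B(5))² = ((2*4)*(-6) - 2*6*5)² = (8*(-6) - 12*5)² = (-48 - 60)² = (-108)² = 11664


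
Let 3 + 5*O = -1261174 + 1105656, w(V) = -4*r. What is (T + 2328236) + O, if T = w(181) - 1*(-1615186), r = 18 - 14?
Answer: 19561509/5 ≈ 3.9123e+6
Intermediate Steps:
r = 4
w(V) = -16 (w(V) = -4*4 = -16)
O = -155521/5 (O = -⅗ + (-1261174 + 1105656)/5 = -⅗ + (⅕)*(-155518) = -⅗ - 155518/5 = -155521/5 ≈ -31104.)
T = 1615170 (T = -16 - 1*(-1615186) = -16 + 1615186 = 1615170)
(T + 2328236) + O = (1615170 + 2328236) - 155521/5 = 3943406 - 155521/5 = 19561509/5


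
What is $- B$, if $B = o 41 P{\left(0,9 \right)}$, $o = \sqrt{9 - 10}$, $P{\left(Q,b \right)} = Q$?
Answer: $0$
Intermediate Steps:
$o = i$ ($o = \sqrt{-1} = i \approx 1.0 i$)
$B = 0$ ($B = i 41 \cdot 0 = 41 i 0 = 0$)
$- B = \left(-1\right) 0 = 0$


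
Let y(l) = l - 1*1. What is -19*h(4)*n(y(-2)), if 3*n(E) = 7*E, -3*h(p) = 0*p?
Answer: 0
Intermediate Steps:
h(p) = 0 (h(p) = -0*p = -⅓*0 = 0)
y(l) = -1 + l (y(l) = l - 1 = -1 + l)
n(E) = 7*E/3 (n(E) = (7*E)/3 = 7*E/3)
-19*h(4)*n(y(-2)) = -0*7*(-1 - 2)/3 = -0*(7/3)*(-3) = -0*(-7) = -19*0 = 0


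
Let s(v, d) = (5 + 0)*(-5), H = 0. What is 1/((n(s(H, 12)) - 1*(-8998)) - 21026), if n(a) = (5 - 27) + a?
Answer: -1/12075 ≈ -8.2816e-5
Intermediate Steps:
s(v, d) = -25 (s(v, d) = 5*(-5) = -25)
n(a) = -22 + a
1/((n(s(H, 12)) - 1*(-8998)) - 21026) = 1/(((-22 - 25) - 1*(-8998)) - 21026) = 1/((-47 + 8998) - 21026) = 1/(8951 - 21026) = 1/(-12075) = -1/12075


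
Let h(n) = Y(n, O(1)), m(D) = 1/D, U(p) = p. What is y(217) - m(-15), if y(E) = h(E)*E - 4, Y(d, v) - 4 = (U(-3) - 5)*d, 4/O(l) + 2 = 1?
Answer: -5637719/15 ≈ -3.7585e+5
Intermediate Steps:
O(l) = -4 (O(l) = 4/(-2 + 1) = 4/(-1) = 4*(-1) = -4)
Y(d, v) = 4 - 8*d (Y(d, v) = 4 + (-3 - 5)*d = 4 - 8*d)
h(n) = 4 - 8*n
y(E) = -4 + E*(4 - 8*E) (y(E) = (4 - 8*E)*E - 4 = E*(4 - 8*E) - 4 = -4 + E*(4 - 8*E))
y(217) - m(-15) = (-4 + 4*217*(1 - 2*217)) - 1/(-15) = (-4 + 4*217*(1 - 434)) - 1*(-1/15) = (-4 + 4*217*(-433)) + 1/15 = (-4 - 375844) + 1/15 = -375848 + 1/15 = -5637719/15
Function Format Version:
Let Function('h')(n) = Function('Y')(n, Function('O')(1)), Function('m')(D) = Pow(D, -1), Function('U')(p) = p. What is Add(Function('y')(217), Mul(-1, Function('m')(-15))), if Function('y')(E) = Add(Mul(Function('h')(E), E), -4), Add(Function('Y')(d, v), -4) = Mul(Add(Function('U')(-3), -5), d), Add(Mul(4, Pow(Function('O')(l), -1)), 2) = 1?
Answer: Rational(-5637719, 15) ≈ -3.7585e+5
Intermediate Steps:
Function('O')(l) = -4 (Function('O')(l) = Mul(4, Pow(Add(-2, 1), -1)) = Mul(4, Pow(-1, -1)) = Mul(4, -1) = -4)
Function('Y')(d, v) = Add(4, Mul(-8, d)) (Function('Y')(d, v) = Add(4, Mul(Add(-3, -5), d)) = Add(4, Mul(-8, d)))
Function('h')(n) = Add(4, Mul(-8, n))
Function('y')(E) = Add(-4, Mul(E, Add(4, Mul(-8, E)))) (Function('y')(E) = Add(Mul(Add(4, Mul(-8, E)), E), -4) = Add(Mul(E, Add(4, Mul(-8, E))), -4) = Add(-4, Mul(E, Add(4, Mul(-8, E)))))
Add(Function('y')(217), Mul(-1, Function('m')(-15))) = Add(Add(-4, Mul(4, 217, Add(1, Mul(-2, 217)))), Mul(-1, Pow(-15, -1))) = Add(Add(-4, Mul(4, 217, Add(1, -434))), Mul(-1, Rational(-1, 15))) = Add(Add(-4, Mul(4, 217, -433)), Rational(1, 15)) = Add(Add(-4, -375844), Rational(1, 15)) = Add(-375848, Rational(1, 15)) = Rational(-5637719, 15)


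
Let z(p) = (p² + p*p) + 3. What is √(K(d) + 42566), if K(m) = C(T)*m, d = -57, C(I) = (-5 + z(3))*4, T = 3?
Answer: √38918 ≈ 197.28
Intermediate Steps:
z(p) = 3 + 2*p² (z(p) = (p² + p²) + 3 = 2*p² + 3 = 3 + 2*p²)
C(I) = 64 (C(I) = (-5 + (3 + 2*3²))*4 = (-5 + (3 + 2*9))*4 = (-5 + (3 + 18))*4 = (-5 + 21)*4 = 16*4 = 64)
K(m) = 64*m
√(K(d) + 42566) = √(64*(-57) + 42566) = √(-3648 + 42566) = √38918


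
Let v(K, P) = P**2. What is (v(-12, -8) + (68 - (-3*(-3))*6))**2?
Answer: 6084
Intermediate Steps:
(v(-12, -8) + (68 - (-3*(-3))*6))**2 = ((-8)**2 + (68 - (-3*(-3))*6))**2 = (64 + (68 - 9*6))**2 = (64 + (68 - 1*54))**2 = (64 + (68 - 54))**2 = (64 + 14)**2 = 78**2 = 6084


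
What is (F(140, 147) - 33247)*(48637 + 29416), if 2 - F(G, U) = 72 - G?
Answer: -2589564381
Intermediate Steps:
F(G, U) = -70 + G (F(G, U) = 2 - (72 - G) = 2 + (-72 + G) = -70 + G)
(F(140, 147) - 33247)*(48637 + 29416) = ((-70 + 140) - 33247)*(48637 + 29416) = (70 - 33247)*78053 = -33177*78053 = -2589564381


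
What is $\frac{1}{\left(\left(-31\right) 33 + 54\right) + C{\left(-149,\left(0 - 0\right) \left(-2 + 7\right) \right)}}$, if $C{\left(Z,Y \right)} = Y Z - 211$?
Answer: $- \frac{1}{1180} \approx -0.00084746$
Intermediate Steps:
$C{\left(Z,Y \right)} = -211 + Y Z$
$\frac{1}{\left(\left(-31\right) 33 + 54\right) + C{\left(-149,\left(0 - 0\right) \left(-2 + 7\right) \right)}} = \frac{1}{\left(\left(-31\right) 33 + 54\right) - \left(211 - \left(0 - 0\right) \left(-2 + 7\right) \left(-149\right)\right)} = \frac{1}{\left(-1023 + 54\right) - \left(211 - \left(0 + 0\right) 5 \left(-149\right)\right)} = \frac{1}{-969 - \left(211 - 0 \cdot 5 \left(-149\right)\right)} = \frac{1}{-969 + \left(-211 + 0 \left(-149\right)\right)} = \frac{1}{-969 + \left(-211 + 0\right)} = \frac{1}{-969 - 211} = \frac{1}{-1180} = - \frac{1}{1180}$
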